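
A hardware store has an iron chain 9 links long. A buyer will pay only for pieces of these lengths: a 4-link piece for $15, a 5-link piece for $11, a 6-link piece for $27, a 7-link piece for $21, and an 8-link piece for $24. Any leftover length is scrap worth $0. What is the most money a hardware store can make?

Build f[k] bottom-up: f[k] = max over allowed piece i of (p[i] + f[k−i]).
f[1] = 0
f[2] = 0
f[3] = 0
f[4] = 15
f[5] = 15
f[6] = 27
f[7] = 27
f[8] = 30  (first piece 4, then f[4]=15)
f[9] = 30
One optimal cutting: pieces 4 + 4 with 1 link of scrap → $30.

30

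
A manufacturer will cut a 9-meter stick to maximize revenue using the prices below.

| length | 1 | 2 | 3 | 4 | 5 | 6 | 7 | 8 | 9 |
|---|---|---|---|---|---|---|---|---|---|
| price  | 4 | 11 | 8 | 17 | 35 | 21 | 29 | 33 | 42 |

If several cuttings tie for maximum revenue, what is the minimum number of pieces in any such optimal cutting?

3

Consider every possible first cut. r[k] is the best of p[i]+r[k−i] over all sellable i≤k.
r[1] = 4
r[2] = max(4+4, 11+0) = 11
r[3] = max(4+11, 11+4, 8+0) = 15
r[4] = max(4+15, 11+11, 8+4, 17+0) = 22
r[5] = max(4+22, 11+15, 8+11, 17+4, 35+0) = 35
r[6] = max(4+35, 11+22, 8+15, 17+11, 35+4, 21+0) = 39
r[7] = max(4+39, 11+35, 8+22, …, 21+4, 29+0) = 46
r[8] = max(4+46, 11+39, 8+35, …, 29+4, 33+0) = 50
r[9] = max(4+50, 11+46, 8+39, …, 33+4, 42+0) = 57
Maximum revenue is €57.
Now minimize piece count subject to staying optimal: for each k, pieces[k] = 1 + min over i with p[i]+r[k−i]=r[k] of pieces[k−i].
pieces[6] = 2
pieces[7] = 2
pieces[8] = 3
pieces[9] = 3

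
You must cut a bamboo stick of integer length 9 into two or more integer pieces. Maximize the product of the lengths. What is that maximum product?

27

Define f[k] = max over 1≤i<k of i · max(k−i, f[k−i]); the inner max lets the remainder stay uncut if that's better.
f[2] = 1*max(1,0) = 1*1 = 1
f[3] = 1*max(2,1) = 1*2 = 2
f[4] = 2*max(2,1) = 2*2 = 4
f[5] = 2*max(3,2) = 2*3 = 6
f[6] = 3*max(3,2) = 3*3 = 9
f[7] = 2*max(5,6) = 2*6 = 12
f[8] = 2*max(6,9) = 2*9 = 18
f[9] = 3*max(6,9) = 3*9 = 27
One optimal split: 3 + 3 + 3; product 3*3*3 = 27.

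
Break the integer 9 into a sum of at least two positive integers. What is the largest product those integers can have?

27

Let m[k] be the best product for length k (with at least one cut). For each first piece i, the rest contributes max(k−i, m[k−i]).
m[2] = 1*max(1,0) = 1*1 = 1
m[3] = 1*max(2,1) = 1*2 = 2
m[4] = 2*max(2,1) = 2*2 = 4
m[5] = 2*max(3,2) = 2*3 = 6
m[6] = 3*max(3,2) = 3*3 = 9
m[7] = 2*max(5,6) = 2*6 = 12
m[8] = 2*max(6,9) = 2*9 = 18
m[9] = 3*max(6,9) = 3*9 = 27
One optimal split: 3 + 3 + 3; product 3*3*3 = 27.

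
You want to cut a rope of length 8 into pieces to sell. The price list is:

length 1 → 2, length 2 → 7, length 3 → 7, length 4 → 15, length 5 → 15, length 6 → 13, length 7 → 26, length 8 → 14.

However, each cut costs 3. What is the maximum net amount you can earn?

27

Consider every possible first cut. r[k] is the best of p[i]+r[k−i] over all sellable i≤k, charging 3 whenever i<k.
r[1] = 2
r[2] = 7
r[3] = 7
r[4] = 15
r[5] = 15
r[6] = 19  (first piece 2, then r[4]=15)
r[7] = 26
r[8] = 27  (first piece 4, then r[4]=15)
One optimal plan: pieces 4 + 4 (1 cut) → 30 − 3 = 27.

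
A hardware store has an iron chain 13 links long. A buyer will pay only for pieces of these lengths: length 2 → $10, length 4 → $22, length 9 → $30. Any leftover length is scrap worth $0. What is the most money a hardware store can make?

66

Build r[k] bottom-up: r[k] = max over allowed piece i of (p[i] + r[k−i]).
r[1] = 0
r[2] = 10
r[3] = 10
r[4] = max(10+10, 22+0) = 22
r[5] = max(10+10, 22+0) = 22
r[6] = max(10+22, 22+10) = 32
r[7] = max(10+22, 22+10) = 32
r[8] = max(10+32, 22+22) = 44
r[9] = max(10+32, 22+22, 30+0) = 44
r[10] = max(10+44, 22+32, 30+0) = 54
r[11] = max(10+44, 22+32, 30+10) = 54
r[12] = max(10+54, 22+44, 30+10) = 66
r[13] = max(10+54, 22+44, 30+22) = 66
One optimal cutting: pieces 4 + 4 + 4 with 1 link of scrap → $66.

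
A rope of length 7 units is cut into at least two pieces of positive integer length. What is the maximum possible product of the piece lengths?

Fill P[k] for k=2..7: at each k try every first piece i and multiply by the better of (k−i) uncut or P[k−i].
P[2] = 1×max(1,0) = 1×1 = 1
P[3] = max(1×2, 2×1) = 2
P[4] = max(1×3, 2×2, 3×1) = 4
P[5] = max(1×4, 2×3, 3×2, 4×1) = 6
P[6] = max(1×6, 2×4, 3×3, 4×2, 5×1) = 9
P[7] = max(1×9, 2×6, 3×4, 4×3, 5×2, 6×1) = 12
One optimal split: 3 + 2 + 2; product 3×2×2 = 12.

12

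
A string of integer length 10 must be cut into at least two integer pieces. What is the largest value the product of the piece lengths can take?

Define prod[k] = max over 1≤i<k of i · max(k−i, prod[k−i]); the inner max lets the remainder stay uncut if that's better.
prod[2] = 1×max(1,0) = 1×1 = 1
prod[3] = 1×max(2,1) = 1×2 = 2
prod[4] = 2×max(2,1) = 2×2 = 4
prod[5] = 2×max(3,2) = 2×3 = 6
prod[6] = 3×max(3,2) = 3×3 = 9
prod[7] = 2×max(5,6) = 2×6 = 12
prod[8] = 2×max(6,9) = 2×9 = 18
prod[9] = 3×max(6,9) = 3×9 = 27
prod[10] = 2×max(8,18) = 2×18 = 36
One optimal split: 3 + 3 + 2 + 2; product 3×3×2×2 = 36.

36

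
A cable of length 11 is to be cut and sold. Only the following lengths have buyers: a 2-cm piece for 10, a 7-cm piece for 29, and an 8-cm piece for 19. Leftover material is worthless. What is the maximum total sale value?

Build r[k] bottom-up: r[k] = max over allowed piece i of (p[i] + r[k−i]).
r[1] = 0
r[2] = 10
r[3] = 10
r[4] = 20  (first piece 2, then r[2]=10)
r[5] = 20
r[6] = 30  (first piece 2, then r[4]=20)
r[7] = max(10+20, 29+0) = 30
r[8] = max(10+30, 29+0, 19+0) = 40
r[9] = max(10+30, 29+10, 19+0) = 40
r[10] = max(10+40, 29+10, 19+10) = 50
r[11] = max(10+40, 29+20, 19+10) = 50
One optimal cutting: pieces 2 + 2 + 2 + 2 + 2 with 1 cm of scrap → 50.

50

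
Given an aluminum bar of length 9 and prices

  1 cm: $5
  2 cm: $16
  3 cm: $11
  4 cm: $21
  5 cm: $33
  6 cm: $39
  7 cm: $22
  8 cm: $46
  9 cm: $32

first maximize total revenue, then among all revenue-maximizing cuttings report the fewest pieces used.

Consider every possible first cut. r[k] is the best of p[i]+r[k−i] over all sellable i≤k.
r[1] = 5
r[2] = max(5+5, 16+0) = 16
r[3] = max(5+16, 16+5, 11+0) = 21
r[4] = max(5+21, 16+16, 11+5, 21+0) = 32
r[5] = max(5+32, 16+21, 11+16, 21+5, 33+0) = 37
r[6] = max(5+37, 16+32, 11+21, 21+16, 33+5, 39+0) = 48
r[7] = max(5+48, 16+37, 11+32, …, 39+5, 22+0) = 53
r[8] = max(5+53, 16+48, 11+37, …, 22+5, 46+0) = 64
r[9] = max(5+64, 16+53, 11+48, …, 46+5, 32+0) = 69
Maximum revenue is $69.
Now minimize piece count subject to staying optimal: for each k, pieces[k] = 1 + min over i with p[i]+r[k−i]=r[k] of pieces[k−i].
pieces[6] = 3
pieces[7] = 4
pieces[8] = 4
pieces[9] = 5

5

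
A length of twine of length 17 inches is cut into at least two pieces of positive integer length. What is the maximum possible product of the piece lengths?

486

Let g[k] be the best product for length k (with at least one cut). For each first piece i, the rest contributes max(k−i, g[k−i]).
g[2] = 1*max(1,0) = 1*1 = 1
g[3] = 1*max(2,1) = 1*2 = 2
g[4] = 2*max(2,1) = 2*2 = 4
g[5] = 2*max(3,2) = 2*3 = 6
g[6] = 3*max(3,2) = 3*3 = 9
g[7] = 2*max(5,6) = 2*6 = 12
g[8] = 2*max(6,9) = 2*9 = 18
g[9] = 3*max(6,9) = 3*9 = 27
g[10] = 2*max(8,18) = 2*18 = 36
g[11] = 2*max(9,27) = 2*27 = 54
g[12] = 3*max(9,27) = 3*27 = 81
g[13] = 2*max(11,54) = 2*54 = 108
g[14] = 2*max(12,81) = 2*81 = 162
g[15] = 3*max(12,81) = 3*81 = 243
g[16] = 2*max(14,162) = 2*162 = 324
g[17] = 2*max(15,243) = 2*243 = 486
One optimal split: 3 + 3 + 3 + 3 + 3 + 2; product 3*3*3*3*3*2 = 486.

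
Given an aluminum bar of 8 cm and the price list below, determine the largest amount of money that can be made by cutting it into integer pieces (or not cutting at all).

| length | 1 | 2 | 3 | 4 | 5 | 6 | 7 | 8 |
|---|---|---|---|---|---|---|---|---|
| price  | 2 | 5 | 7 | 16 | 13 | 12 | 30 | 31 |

32

Let v[k] be the best obtainable value from length k. For each k, try every first piece i and keep the best of price[i] + v[k−i].
v[1] = 2
v[2] = 5
v[3] = 7  (first piece 1, then v[2]=5)
v[4] = 16
v[5] = 18  (first piece 1, then v[4]=16)
v[6] = 21  (first piece 2, then v[4]=16)
v[7] = 30
v[8] = 32  (first piece 1, then v[7]=30)
One optimal cutting: 7 + 1 → $30 + $2 = $32.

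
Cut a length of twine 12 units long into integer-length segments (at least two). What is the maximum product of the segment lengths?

Define m[k] = max over 1≤i<k of i · max(k−i, m[k−i]); the inner max lets the remainder stay uncut if that's better.
Small cases: m[2]=1, m[3]=2, m[4]=4, m[5]=6.
m[6] = 3·max(3,2) = 3·3 = 9
m[7] = 2·max(5,6) = 2·6 = 12
m[8] = 2·max(6,9) = 2·9 = 18
m[9] = 3·max(6,9) = 3·9 = 27
m[10] = 2·max(8,18) = 2·18 = 36
m[11] = 2·max(9,27) = 2·27 = 54
m[12] = 3·max(9,27) = 3·27 = 81
One optimal split: 3 + 3 + 3 + 3; product 3·3·3·3 = 81.

81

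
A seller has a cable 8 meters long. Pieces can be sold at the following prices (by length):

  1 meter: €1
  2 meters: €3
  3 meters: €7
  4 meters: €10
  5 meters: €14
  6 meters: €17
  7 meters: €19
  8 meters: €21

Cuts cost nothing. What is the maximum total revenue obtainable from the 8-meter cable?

21

Consider every possible first cut. v[k] is the best of p[i]+v[k−i] over all sellable i≤k.
v[1] = 1
v[2] = max(1+1, 3+0) = 3
v[3] = max(1+3, 3+1, 7+0) = 7
v[4] = max(1+7, 3+3, 7+1, 10+0) = 10
v[5] = max(1+10, 3+7, 7+3, 10+1, 14+0) = 14
v[6] = max(1+14, 3+10, 7+7, 10+3, 14+1, 17+0) = 17
v[7] = max(1+17, 3+14, 7+10, …, 17+1, 19+0) = 19
v[8] = max(1+19, 3+17, 7+14, …, 19+1, 21+0) = 21
One optimal cutting: 5 + 3 → €14 + €7 = €21.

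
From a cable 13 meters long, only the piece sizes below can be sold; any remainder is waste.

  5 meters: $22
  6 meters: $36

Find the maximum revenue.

72

Consider every possible first cut. f[k] is the best of p[i]+f[k−i] over all sellable i≤k.
f[1] = 0
f[2] = 0
f[3] = 0
f[4] = 0
f[5] = 22
f[6] = max(22+0, 36+0) = 36
f[7] = max(22+0, 36+0) = 36
f[8] = max(22+0, 36+0) = 36
f[9] = max(22+0, 36+0) = 36
f[10] = max(22+22, 36+0) = 44
f[11] = max(22+36, 36+22) = 58
f[12] = max(22+36, 36+36) = 72
f[13] = max(22+36, 36+36) = 72
One optimal cutting: pieces 6 + 6 with 1 meter of scrap → $72.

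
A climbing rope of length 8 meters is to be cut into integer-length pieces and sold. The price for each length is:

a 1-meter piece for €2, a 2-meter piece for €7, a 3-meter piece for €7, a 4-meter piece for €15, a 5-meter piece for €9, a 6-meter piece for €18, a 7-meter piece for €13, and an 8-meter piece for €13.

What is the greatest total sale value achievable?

Consider every possible first cut. R[k] is the best of p[i]+R[k−i] over all sellable i≤k.
R[1] = 2
R[2] = 7
R[3] = 9  (first piece 1, then R[2]=7)
R[4] = 15
R[5] = 17  (first piece 1, then R[4]=15)
R[6] = 22  (first piece 2, then R[4]=15)
R[7] = 24  (first piece 1, then R[6]=22)
R[8] = 30  (first piece 4, then R[4]=15)
One optimal cutting: 4 + 4 → €15 + €15 = €30.

30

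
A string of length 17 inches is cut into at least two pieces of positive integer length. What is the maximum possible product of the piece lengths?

486

Fill prod[k] for k=2..17: at each k try every first piece i and multiply by the better of (k−i) uncut or prod[k−i].
prod[2] = 1×max(1,0) = 1×1 = 1
prod[3] = 1×max(2,1) = 1×2 = 2
prod[4] = 2×max(2,1) = 2×2 = 4
prod[5] = 2×max(3,2) = 2×3 = 6
prod[6] = 3×max(3,2) = 3×3 = 9
prod[7] = 2×max(5,6) = 2×6 = 12
prod[8] = 2×max(6,9) = 2×9 = 18
prod[9] = 3×max(6,9) = 3×9 = 27
prod[10] = 2×max(8,18) = 2×18 = 36
prod[11] = 2×max(9,27) = 2×27 = 54
prod[12] = 3×max(9,27) = 3×27 = 81
prod[13] = 2×max(11,54) = 2×54 = 108
prod[14] = 2×max(12,81) = 2×81 = 162
prod[15] = 3×max(12,81) = 3×81 = 243
prod[16] = 2×max(14,162) = 2×162 = 324
prod[17] = 2×max(15,243) = 2×243 = 486
One optimal split: 3 + 3 + 3 + 3 + 3 + 2; product 3×3×3×3×3×2 = 486.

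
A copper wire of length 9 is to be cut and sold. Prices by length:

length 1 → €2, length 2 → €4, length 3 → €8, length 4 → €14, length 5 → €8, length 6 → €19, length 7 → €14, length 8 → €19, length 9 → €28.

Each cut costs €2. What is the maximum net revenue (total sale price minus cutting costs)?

28

Consider every possible first cut. r[k] is the best of p[i]+r[k−i] over all sellable i≤k, charging 2 whenever i<k.
r[1] = 2
r[2] = max(2+2-2, 4+0) = 4
r[3] = max(2+4-2, 4+2-2, 8+0) = 8
r[4] = max(2+8-2, 4+4-2, 8+2-2, 14+0) = 14
r[5] = max(2+14-2, 4+8-2, 8+4-2, 14+2-2, 8+0) = 14
r[6] = max(2+14-2, 4+14-2, 8+8-2, 14+4-2, 8+2-2, 19+0) = 19
r[7] = max(2+19-2, 4+14-2, 8+14-2, …, 19+2-2, 14+0) = 20
r[8] = max(2+20-2, 4+19-2, 8+14-2, …, 14+2-2, 19+0) = 26
r[9] = max(2+26-2, 4+20-2, 8+19-2, …, 19+2-2, 28+0) = 28
Best is to make no cuts and sell whole for €28.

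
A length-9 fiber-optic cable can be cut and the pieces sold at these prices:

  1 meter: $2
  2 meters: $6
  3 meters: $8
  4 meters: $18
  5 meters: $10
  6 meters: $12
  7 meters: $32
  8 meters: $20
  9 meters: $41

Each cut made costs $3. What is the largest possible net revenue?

41

Build net[k] bottom-up: net[k] = max over allowed piece i of (p[i] + net[k−i]) − 3 per cut.
net[1] = 2
net[2] = max(2+2-3, 6+0) = 6
net[3] = max(2+6-3, 6+2-3, 8+0) = 8
net[4] = max(2+8-3, 6+6-3, 8+2-3, 18+0) = 18
net[5] = max(2+18-3, 6+8-3, 8+6-3, 18+2-3, 10+0) = 17
net[6] = max(2+17-3, 6+18-3, 8+8-3, 18+6-3, 10+2-3, 12+0) = 21
net[7] = max(2+21-3, 6+17-3, 8+18-3, …, 12+2-3, 32+0) = 32
net[8] = max(2+32-3, 6+21-3, 8+17-3, …, 32+2-3, 20+0) = 33
net[9] = max(2+33-3, 6+32-3, 8+21-3, …, 20+2-3, 41+0) = 41
Best is to make no cuts and sell whole for $41.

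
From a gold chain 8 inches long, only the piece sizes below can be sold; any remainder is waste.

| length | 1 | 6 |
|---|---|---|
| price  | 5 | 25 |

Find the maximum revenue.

40

Build r[k] bottom-up: r[k] = max over allowed piece i of (p[i] + r[k−i]).
r[1] = 5
r[2] = 10  (first piece 1, then r[1]=5)
r[3] = 15  (first piece 1, then r[2]=10)
r[4] = 20  (first piece 1, then r[3]=15)
r[5] = 25  (first piece 1, then r[4]=20)
r[6] = max(5+25, 25+0) = 30
r[7] = max(5+30, 25+5) = 35
r[8] = max(5+35, 25+10) = 40
One optimal cutting: 1 + 1 + 1 + 1 + 1 + 1 + 1 + 1 → $40.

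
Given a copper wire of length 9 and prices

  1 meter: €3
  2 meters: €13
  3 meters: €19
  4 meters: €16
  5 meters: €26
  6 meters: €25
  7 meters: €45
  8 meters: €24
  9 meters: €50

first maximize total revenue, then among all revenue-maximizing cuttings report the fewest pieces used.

2

Consider every possible first cut. r[k] is the best of p[i]+r[k−i] over all sellable i≤k.
r[1] = 3
r[2] = max(3+3, 13+0) = 13
r[3] = max(3+13, 13+3, 19+0) = 19
r[4] = max(3+19, 13+13, 19+3, 16+0) = 26
r[5] = max(3+26, 13+19, 19+13, 16+3, 26+0) = 32
r[6] = max(3+32, 13+26, 19+19, 16+13, 26+3, 25+0) = 39
r[7] = max(3+39, 13+32, 19+26, …, 25+3, 45+0) = 45
r[8] = max(3+45, 13+39, 19+32, …, 45+3, 24+0) = 52
r[9] = max(3+52, 13+45, 19+39, …, 24+3, 50+0) = 58
Maximum revenue is €58.
Now minimize piece count subject to staying optimal: for each k, pieces[k] = 1 + min over i with p[i]+r[k−i]=r[k] of pieces[k−i].
pieces[6] = 3
pieces[7] = 1
pieces[8] = 4
pieces[9] = 2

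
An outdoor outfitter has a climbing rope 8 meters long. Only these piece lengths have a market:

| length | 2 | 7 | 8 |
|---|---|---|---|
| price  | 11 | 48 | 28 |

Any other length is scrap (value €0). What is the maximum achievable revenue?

48

Build r[k] bottom-up: r[k] = max over allowed piece i of (p[i] + r[k−i]).
r[1] = 0
r[2] = 11
r[3] = 11
r[4] = 22  (first piece 2, then r[2]=11)
r[5] = 22
r[6] = 33  (first piece 2, then r[4]=22)
r[7] = max(11+22, 48+0) = 48
r[8] = max(11+33, 48+0, 28+0) = 48
One optimal cutting: pieces 7 with 1 meter of scrap → €48.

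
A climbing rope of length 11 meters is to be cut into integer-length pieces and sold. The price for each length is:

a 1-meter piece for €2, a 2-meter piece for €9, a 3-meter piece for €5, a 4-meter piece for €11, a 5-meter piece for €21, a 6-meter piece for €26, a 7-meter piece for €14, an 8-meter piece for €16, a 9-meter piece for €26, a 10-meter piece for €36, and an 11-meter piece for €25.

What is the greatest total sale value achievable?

Consider every possible first cut. R[k] is the best of p[i]+R[k−i] over all sellable i≤k.
R[1] = 2
R[2] = max(2+2, 9+0) = 9
R[3] = max(2+9, 9+2, 5+0) = 11
R[4] = max(2+11, 9+9, 5+2, 11+0) = 18
R[5] = max(2+18, 9+11, 5+9, 11+2, 21+0) = 21
R[6] = max(2+21, 9+18, 5+11, 11+9, 21+2, 26+0) = 27
R[7] = max(2+27, 9+21, 5+18, …, 26+2, 14+0) = 30
R[8] = max(2+30, 9+27, 5+21, …, 14+2, 16+0) = 36
R[9] = max(2+36, 9+30, 5+27, …, 16+2, 26+0) = 39
R[10] = max(2+39, 9+36, 5+30, …, 26+2, 36+0) = 45
R[11] = max(2+45, 9+39, 5+36, …, 36+2, 25+0) = 48
One optimal cutting: 5 + 2 + 2 + 2 → €21 + €9 + €9 + €9 = €48.

48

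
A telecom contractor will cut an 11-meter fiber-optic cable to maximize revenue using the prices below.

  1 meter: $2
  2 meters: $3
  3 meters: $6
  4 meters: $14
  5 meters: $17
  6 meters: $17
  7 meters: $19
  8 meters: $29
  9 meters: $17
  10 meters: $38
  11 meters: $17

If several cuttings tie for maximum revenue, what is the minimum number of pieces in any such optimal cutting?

2

Build r[k] bottom-up: r[k] = max over allowed piece i of (p[i] + r[k−i]).
r[1] = 2
r[2] = max(2+2, 3+0) = 4
r[3] = max(2+4, 3+2, 6+0) = 6
r[4] = max(2+6, 3+4, 6+2, 14+0) = 14
r[5] = max(2+14, 3+6, 6+4, 14+2, 17+0) = 17
r[6] = max(2+17, 3+14, 6+6, 14+4, 17+2, 17+0) = 19
r[7] = max(2+19, 3+17, 6+14, …, 17+2, 19+0) = 21
r[8] = max(2+21, 3+19, 6+17, …, 19+2, 29+0) = 29
r[9] = max(2+29, 3+21, 6+19, …, 29+2, 17+0) = 31
r[10] = max(2+31, 3+29, 6+21, …, 17+2, 38+0) = 38
r[11] = max(2+38, 3+31, 6+29, …, 38+2, 17+0) = 40
Maximum revenue is $40.
Now minimize piece count subject to staying optimal: for each k, pieces[k] = 1 + min over i with p[i]+r[k−i]=r[k] of pieces[k−i].
pieces[8] = 1
pieces[9] = 2
pieces[10] = 1
pieces[11] = 2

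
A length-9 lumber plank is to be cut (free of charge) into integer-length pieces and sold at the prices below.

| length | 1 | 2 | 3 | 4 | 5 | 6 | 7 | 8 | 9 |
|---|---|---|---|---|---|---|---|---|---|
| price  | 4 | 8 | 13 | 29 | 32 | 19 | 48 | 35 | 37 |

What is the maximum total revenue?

Build r[k] bottom-up: r[k] = max over allowed piece i of (p[i] + r[k−i]).
r[1] = 4
r[2] = max(4+4, 8+0) = 8
r[3] = max(4+8, 8+4, 13+0) = 13
r[4] = max(4+13, 8+8, 13+4, 29+0) = 29
r[5] = max(4+29, 8+13, 13+8, 29+4, 32+0) = 33
r[6] = max(4+33, 8+29, 13+13, 29+8, 32+4, 19+0) = 37
r[7] = max(4+37, 8+33, 13+29, …, 19+4, 48+0) = 48
r[8] = max(4+48, 8+37, 13+33, …, 48+4, 35+0) = 58
r[9] = max(4+58, 8+48, 13+37, …, 35+4, 37+0) = 62
One optimal cutting: 4 + 4 + 1 → $29 + $29 + $4 = $62.

62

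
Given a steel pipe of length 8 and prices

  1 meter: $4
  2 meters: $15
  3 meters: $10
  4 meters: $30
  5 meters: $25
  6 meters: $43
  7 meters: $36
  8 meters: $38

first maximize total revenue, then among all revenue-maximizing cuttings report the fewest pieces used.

Consider every possible first cut. r[k] is the best of p[i]+r[k−i] over all sellable i≤k.
r[1] = 4
r[2] = max(4+4, 15+0) = 15
r[3] = max(4+15, 15+4, 10+0) = 19
r[4] = max(4+19, 15+15, 10+4, 30+0) = 30
r[5] = max(4+30, 15+19, 10+15, 30+4, 25+0) = 34
r[6] = max(4+34, 15+30, 10+19, 30+15, 25+4, 43+0) = 45
r[7] = max(4+45, 15+34, 10+30, …, 43+4, 36+0) = 49
r[8] = max(4+49, 15+45, 10+34, …, 36+4, 38+0) = 60
Maximum revenue is $60.
Now minimize piece count subject to staying optimal: for each k, pieces[k] = 1 + min over i with p[i]+r[k−i]=r[k] of pieces[k−i].
pieces[5] = 2
pieces[6] = 2
pieces[7] = 3
pieces[8] = 2

2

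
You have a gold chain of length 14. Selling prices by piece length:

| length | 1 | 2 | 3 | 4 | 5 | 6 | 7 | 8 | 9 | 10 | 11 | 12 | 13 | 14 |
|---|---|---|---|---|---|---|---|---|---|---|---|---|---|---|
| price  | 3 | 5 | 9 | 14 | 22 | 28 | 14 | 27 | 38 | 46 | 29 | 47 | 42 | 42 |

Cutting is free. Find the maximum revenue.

62

Consider every possible first cut. R[k] is the best of p[i]+R[k−i] over all sellable i≤k.
R[1] = 3
R[2] = max(3+3, 5+0) = 6
R[3] = max(3+6, 5+3, 9+0) = 9
R[4] = max(3+9, 5+6, 9+3, 14+0) = 14
R[5] = max(3+14, 5+9, 9+6, 14+3, 22+0) = 22
R[6] = max(3+22, 5+14, 9+9, 14+6, 22+3, 28+0) = 28
R[7] = max(3+28, 5+22, 9+14, …, 28+3, 14+0) = 31
R[8] = max(3+31, 5+28, 9+22, …, 14+3, 27+0) = 34
R[9] = max(3+34, 5+31, 9+28, …, 27+3, 38+0) = 38
R[10] = max(3+38, 5+34, 9+31, …, 38+3, 46+0) = 46
R[11] = max(3+46, 5+38, 9+34, …, 46+3, 29+0) = 50
R[12] = max(3+50, 5+46, 9+38, …, 29+3, 47+0) = 56
R[13] = max(3+56, 5+50, 9+46, …, 47+3, 42+0) = 59
R[14] = max(3+59, 5+56, 9+50, …, 42+3, 42+0) = 62
One optimal cutting: 6 + 6 + 1 + 1 → $28 + $28 + $3 + $3 = $62.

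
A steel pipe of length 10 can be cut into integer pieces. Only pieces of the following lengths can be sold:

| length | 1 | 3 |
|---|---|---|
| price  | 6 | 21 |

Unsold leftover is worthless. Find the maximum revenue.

Build f[k] bottom-up: f[k] = max over allowed piece i of (p[i] + f[k−i]).
f[1] = 6
f[2] = 12  (first piece 1, then f[1]=6)
f[3] = 21
f[4] = 27  (first piece 1, then f[3]=21)
f[5] = 33  (first piece 1, then f[4]=27)
f[6] = 42  (first piece 3, then f[3]=21)
f[7] = 48  (first piece 1, then f[6]=42)
f[8] = 54  (first piece 1, then f[7]=48)
f[9] = 63  (first piece 3, then f[6]=42)
f[10] = 69  (first piece 1, then f[9]=63)
One optimal cutting: 3 + 3 + 3 + 1 → $69.

69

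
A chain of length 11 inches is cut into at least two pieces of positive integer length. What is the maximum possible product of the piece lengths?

54

Define f[k] = max over 1≤i<k of i · max(k−i, f[k−i]); the inner max lets the remainder stay uncut if that's better.
f[2] = 1*max(1,0) = 1*1 = 1
f[3] = max(1*2, 2*1) = 2
f[4] = max(1*3, 2*2, 3*1) = 4
f[5] = max(1*4, 2*3, 3*2, 4*1) = 6
f[6] = max(1*6, 2*4, 3*3, 4*2, 5*1) = 9
f[7] = max(1*9, 2*6, 3*4, 4*3, 5*2, 6*1) = 12
f[8] = max(1*12, 2*9, 3*6, …, 6*2, 7*1) = 18
f[9] = max(1*18, 2*12, 3*9, …, 7*2, 8*1) = 27
f[10] = max(1*27, 2*18, 3*12, …, 8*2, 9*1) = 36
f[11] = max(1*36, 2*27, 3*18, …, 9*2, 10*1) = 54
One optimal split: 3 + 3 + 3 + 2; product 3*3*3*2 = 54.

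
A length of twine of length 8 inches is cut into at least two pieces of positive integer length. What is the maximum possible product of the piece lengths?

Let P[k] be the best product for length k (with at least one cut). For each first piece i, the rest contributes max(k−i, P[k−i]).
P[2] = 1×max(1,0) = 1×1 = 1
P[3] = 1×max(2,1) = 1×2 = 2
P[4] = 2×max(2,1) = 2×2 = 4
P[5] = 2×max(3,2) = 2×3 = 6
P[6] = 3×max(3,2) = 3×3 = 9
P[7] = 2×max(5,6) = 2×6 = 12
P[8] = 2×max(6,9) = 2×9 = 18
One optimal split: 3 + 3 + 2; product 3×3×2 = 18.

18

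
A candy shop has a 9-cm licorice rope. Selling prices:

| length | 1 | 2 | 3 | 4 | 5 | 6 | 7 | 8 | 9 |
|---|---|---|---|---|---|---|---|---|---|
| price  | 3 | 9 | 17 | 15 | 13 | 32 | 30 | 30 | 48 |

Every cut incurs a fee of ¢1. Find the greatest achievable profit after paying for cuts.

Build v[k] bottom-up: v[k] = max over allowed piece i of (p[i] + v[k−i]) − 1 per cut.
v[1] = 3
v[2] = max(3+3-1, 9+0) = 9
v[3] = max(3+9-1, 9+3-1, 17+0) = 17
v[4] = max(3+17-1, 9+9-1, 17+3-1, 15+0) = 19
v[5] = max(3+19-1, 9+17-1, 17+9-1, 15+3-1, 13+0) = 25
v[6] = max(3+25-1, 9+19-1, 17+17-1, 15+9-1, 13+3-1, 32+0) = 33
v[7] = max(3+33-1, 9+25-1, 17+19-1, …, 32+3-1, 30+0) = 35
v[8] = max(3+35-1, 9+33-1, 17+25-1, …, 30+3-1, 30+0) = 41
v[9] = max(3+41-1, 9+35-1, 17+33-1, …, 30+3-1, 48+0) = 49
One optimal plan: pieces 3 + 3 + 3 (2 cuts) → ¢51 − ¢2 = ¢49.

49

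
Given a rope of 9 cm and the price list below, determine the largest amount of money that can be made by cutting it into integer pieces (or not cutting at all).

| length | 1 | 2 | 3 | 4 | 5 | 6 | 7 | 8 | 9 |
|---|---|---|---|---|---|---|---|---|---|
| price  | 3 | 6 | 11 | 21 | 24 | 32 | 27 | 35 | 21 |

Let best[k] be the best obtainable value from length k. For each k, try every first piece i and keep the best of price[i] + best[k−i].
best[1] = 3
best[2] = max(3+3, 6+0) = 6
best[3] = max(3+6, 6+3, 11+0) = 11
best[4] = max(3+11, 6+6, 11+3, 21+0) = 21
best[5] = max(3+21, 6+11, 11+6, 21+3, 24+0) = 24
best[6] = max(3+24, 6+21, 11+11, 21+6, 24+3, 32+0) = 32
best[7] = max(3+32, 6+24, 11+21, …, 32+3, 27+0) = 35
best[8] = max(3+35, 6+32, 11+24, …, 27+3, 35+0) = 42
best[9] = max(3+42, 6+35, 11+32, …, 35+3, 21+0) = 45
One optimal cutting: 4 + 4 + 1 → 21 + 21 + 3 = 45.

45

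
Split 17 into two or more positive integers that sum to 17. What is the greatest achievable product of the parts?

Let g[k] be the best product for length k (with at least one cut). For each first piece i, the rest contributes max(k−i, g[k−i]).
g[2] = 1·max(1,0) = 1·1 = 1
g[3] = 1·max(2,1) = 1·2 = 2
g[4] = 2·max(2,1) = 2·2 = 4
g[5] = 2·max(3,2) = 2·3 = 6
g[6] = 3·max(3,2) = 3·3 = 9
g[7] = 2·max(5,6) = 2·6 = 12
g[8] = 2·max(6,9) = 2·9 = 18
g[9] = 3·max(6,9) = 3·9 = 27
g[10] = 2·max(8,18) = 2·18 = 36
g[11] = 2·max(9,27) = 2·27 = 54
g[12] = 3·max(9,27) = 3·27 = 81
g[13] = 2·max(11,54) = 2·54 = 108
g[14] = 2·max(12,81) = 2·81 = 162
g[15] = 3·max(12,81) = 3·81 = 243
g[16] = 2·max(14,162) = 2·162 = 324
g[17] = 2·max(15,243) = 2·243 = 486
One optimal split: 3 + 3 + 3 + 3 + 3 + 2; product 3·3·3·3·3·2 = 486.

486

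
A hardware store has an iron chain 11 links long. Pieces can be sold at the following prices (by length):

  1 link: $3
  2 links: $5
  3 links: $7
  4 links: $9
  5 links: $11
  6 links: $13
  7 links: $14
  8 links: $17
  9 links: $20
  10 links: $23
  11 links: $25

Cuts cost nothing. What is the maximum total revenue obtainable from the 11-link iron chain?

33

Let R[k] be the best obtainable value from length k. For each k, try every first piece i and keep the best of price[i] + R[k−i].
R[1] = 3
R[2] = max(3+3, 5+0) = 6
R[3] = max(3+6, 5+3, 7+0) = 9
R[4] = max(3+9, 5+6, 7+3, 9+0) = 12
R[5] = max(3+12, 5+9, 7+6, 9+3, 11+0) = 15
R[6] = max(3+15, 5+12, 7+9, 9+6, 11+3, 13+0) = 18
R[7] = max(3+18, 5+15, 7+12, …, 13+3, 14+0) = 21
R[8] = max(3+21, 5+18, 7+15, …, 14+3, 17+0) = 24
R[9] = max(3+24, 5+21, 7+18, …, 17+3, 20+0) = 27
R[10] = max(3+27, 5+24, 7+21, …, 20+3, 23+0) = 30
R[11] = max(3+30, 5+27, 7+24, …, 23+3, 25+0) = 33
One optimal cutting: 1 + 1 + 1 + 1 + 1 + 1 + 1 + 1 + 1 + 1 + 1 → $3 + $3 + $3 + $3 + $3 + $3 + $3 + $3 + $3 + $3 + $3 = $33.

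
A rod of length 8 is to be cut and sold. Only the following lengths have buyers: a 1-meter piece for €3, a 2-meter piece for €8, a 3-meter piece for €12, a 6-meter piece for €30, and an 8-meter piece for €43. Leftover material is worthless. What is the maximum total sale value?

Build f[k] bottom-up: f[k] = max over allowed piece i of (p[i] + f[k−i]).
f[1] = 3
f[2] = 8
f[3] = 12
f[4] = 16  (first piece 2, then f[2]=8)
f[5] = 20  (first piece 2, then f[3]=12)
f[6] = 30
f[7] = 33  (first piece 1, then f[6]=30)
f[8] = 43
One optimal cutting: 8 → €43.

43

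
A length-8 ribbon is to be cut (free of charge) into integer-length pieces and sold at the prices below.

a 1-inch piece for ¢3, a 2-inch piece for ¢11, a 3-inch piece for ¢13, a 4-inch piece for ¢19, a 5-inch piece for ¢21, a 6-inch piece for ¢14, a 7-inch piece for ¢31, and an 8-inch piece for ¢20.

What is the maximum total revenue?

44

Build R[k] bottom-up: R[k] = max over allowed piece i of (p[i] + R[k−i]).
R[1] = 3
R[2] = max(3+3, 11+0) = 11
R[3] = max(3+11, 11+3, 13+0) = 14
R[4] = max(3+14, 11+11, 13+3, 19+0) = 22
R[5] = max(3+22, 11+14, 13+11, 19+3, 21+0) = 25
R[6] = max(3+25, 11+22, 13+14, 19+11, 21+3, 14+0) = 33
R[7] = max(3+33, 11+25, 13+22, …, 14+3, 31+0) = 36
R[8] = max(3+36, 11+33, 13+25, …, 31+3, 20+0) = 44
One optimal cutting: 2 + 2 + 2 + 2 → ¢11 + ¢11 + ¢11 + ¢11 = ¢44.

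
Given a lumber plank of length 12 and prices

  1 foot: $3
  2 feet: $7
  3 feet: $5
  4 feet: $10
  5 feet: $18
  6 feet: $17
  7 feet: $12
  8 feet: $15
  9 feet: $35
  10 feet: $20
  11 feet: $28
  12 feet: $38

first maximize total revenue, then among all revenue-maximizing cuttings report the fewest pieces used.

3

Build r[k] bottom-up: r[k] = max over allowed piece i of (p[i] + r[k−i]).
r[1] = 3
r[2] = max(3+3, 7+0) = 7
r[3] = max(3+7, 7+3, 5+0) = 10
r[4] = max(3+10, 7+7, 5+3, 10+0) = 14
r[5] = max(3+14, 7+10, 5+7, 10+3, 18+0) = 18
r[6] = max(3+18, 7+14, 5+10, 10+7, 18+3, 17+0) = 21
r[7] = max(3+21, 7+18, 5+14, …, 17+3, 12+0) = 25
r[8] = max(3+25, 7+21, 5+18, …, 12+3, 15+0) = 28
r[9] = max(3+28, 7+25, 5+21, …, 15+3, 35+0) = 35
r[10] = max(3+35, 7+28, 5+25, …, 35+3, 20+0) = 38
r[11] = max(3+38, 7+35, 5+28, …, 20+3, 28+0) = 42
r[12] = max(3+42, 7+38, 5+35, …, 28+3, 38+0) = 45
Maximum revenue is $45.
Now minimize piece count subject to staying optimal: for each k, pieces[k] = 1 + min over i with p[i]+r[k−i]=r[k] of pieces[k−i].
pieces[9] = 1
pieces[10] = 2
pieces[11] = 2
pieces[12] = 3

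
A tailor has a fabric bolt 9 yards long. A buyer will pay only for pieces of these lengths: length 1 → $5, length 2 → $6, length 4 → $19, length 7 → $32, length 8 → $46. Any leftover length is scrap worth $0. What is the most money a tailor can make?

51

Consider every possible first cut. best[k] is the best of p[i]+best[k−i] over all sellable i≤k.
best[1] = 5
best[2] = max(5+5, 6+0) = 10
best[3] = max(5+10, 6+5) = 15
best[4] = max(5+15, 6+10, 19+0) = 20
best[5] = max(5+20, 6+15, 19+5) = 25
best[6] = max(5+25, 6+20, 19+10) = 30
best[7] = max(5+30, 6+25, 19+15, 32+0) = 35
best[8] = max(5+35, 6+30, 19+20, 32+5, 46+0) = 46
best[9] = max(5+46, 6+35, 19+25, 32+10, 46+5) = 51
One optimal cutting: 8 + 1 → $51.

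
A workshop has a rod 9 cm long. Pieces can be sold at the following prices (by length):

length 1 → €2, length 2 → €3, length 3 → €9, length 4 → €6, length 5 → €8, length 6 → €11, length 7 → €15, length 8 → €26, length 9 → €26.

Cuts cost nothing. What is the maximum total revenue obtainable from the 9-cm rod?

28

Build R[k] bottom-up: R[k] = max over allowed piece i of (p[i] + R[k−i]).
R[1] = 2
R[2] = 4  (first piece 1, then R[1]=2)
R[3] = 9
R[4] = 11  (first piece 1, then R[3]=9)
R[5] = 13  (first piece 1, then R[4]=11)
R[6] = 18  (first piece 3, then R[3]=9)
R[7] = 20  (first piece 1, then R[6]=18)
R[8] = 26
R[9] = 28  (first piece 1, then R[8]=26)
One optimal cutting: 8 + 1 → €26 + €2 = €28.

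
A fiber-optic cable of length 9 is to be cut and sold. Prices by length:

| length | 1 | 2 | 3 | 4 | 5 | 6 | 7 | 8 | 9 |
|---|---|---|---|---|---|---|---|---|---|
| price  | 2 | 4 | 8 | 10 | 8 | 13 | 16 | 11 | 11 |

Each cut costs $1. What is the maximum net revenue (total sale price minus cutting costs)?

22

Let net[k] be the best obtainable value from length k. For each k, try every first piece i and keep the best of price[i] + net[k−i] minus the 1 cut fee when i<k.
net[1] = 2
net[2] = 4
net[3] = 8
net[4] = 10
net[5] = 11  (first piece 1, then net[4]=10)
net[6] = 15  (first piece 3, then net[3]=8)
net[7] = 17  (first piece 3, then net[4]=10)
net[8] = 19  (first piece 4, then net[4]=10)
net[9] = 22  (first piece 3, then net[6]=15)
One optimal plan: pieces 3 + 3 + 3 (2 cuts) → $24 − $2 = $22.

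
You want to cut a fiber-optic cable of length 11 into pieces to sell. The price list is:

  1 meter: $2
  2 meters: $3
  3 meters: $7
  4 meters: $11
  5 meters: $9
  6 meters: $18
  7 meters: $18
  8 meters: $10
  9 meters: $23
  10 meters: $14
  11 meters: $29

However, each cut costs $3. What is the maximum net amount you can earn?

29

Build net[k] bottom-up: net[k] = max over allowed piece i of (p[i] + net[k−i]) − 3 per cut.
net[1] = 2
net[2] = max(2+2-3, 3+0) = 3
net[3] = max(2+3-3, 3+2-3, 7+0) = 7
net[4] = max(2+7-3, 3+3-3, 7+2-3, 11+0) = 11
net[5] = max(2+11-3, 3+7-3, 7+3-3, 11+2-3, 9+0) = 10
net[6] = max(2+10-3, 3+11-3, 7+7-3, 11+3-3, 9+2-3, 18+0) = 18
net[7] = max(2+18-3, 3+10-3, 7+11-3, …, 18+2-3, 18+0) = 18
net[8] = max(2+18-3, 3+18-3, 7+10-3, …, 18+2-3, 10+0) = 19
net[9] = max(2+19-3, 3+18-3, 7+18-3, …, 10+2-3, 23+0) = 23
net[10] = max(2+23-3, 3+19-3, 7+18-3, …, 23+2-3, 14+0) = 26
net[11] = max(2+26-3, 3+23-3, 7+19-3, …, 14+2-3, 29+0) = 29
Best is to make no cuts and sell whole for $29.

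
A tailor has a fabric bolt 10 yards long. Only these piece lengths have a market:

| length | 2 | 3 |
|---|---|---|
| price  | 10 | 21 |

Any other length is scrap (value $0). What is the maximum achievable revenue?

Let r[k] be the best obtainable value from length k. For each k, try every first piece i and keep the best of price[i] + r[k−i].
r[1] = 0
r[2] = 10
r[3] = max(10+0, 21+0) = 21
r[4] = max(10+10, 21+0) = 21
r[5] = max(10+21, 21+10) = 31
r[6] = max(10+21, 21+21) = 42
r[7] = max(10+31, 21+21) = 42
r[8] = max(10+42, 21+31) = 52
r[9] = max(10+42, 21+42) = 63
r[10] = max(10+52, 21+42) = 63
One optimal cutting: pieces 3 + 3 + 3 with 1 yard of scrap → $63.

63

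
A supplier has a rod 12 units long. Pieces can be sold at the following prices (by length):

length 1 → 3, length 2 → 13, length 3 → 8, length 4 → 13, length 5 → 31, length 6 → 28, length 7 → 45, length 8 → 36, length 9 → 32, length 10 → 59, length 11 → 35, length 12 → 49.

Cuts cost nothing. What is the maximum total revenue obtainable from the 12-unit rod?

Consider every possible first cut. r[k] is the best of p[i]+r[k−i] over all sellable i≤k.
r[1] = 3
r[2] = max(3+3, 13+0) = 13
r[3] = max(3+13, 13+3, 8+0) = 16
r[4] = max(3+16, 13+13, 8+3, 13+0) = 26
r[5] = max(3+26, 13+16, 8+13, 13+3, 31+0) = 31
r[6] = max(3+31, 13+26, 8+16, 13+13, 31+3, 28+0) = 39
r[7] = max(3+39, 13+31, 8+26, …, 28+3, 45+0) = 45
r[8] = max(3+45, 13+39, 8+31, …, 45+3, 36+0) = 52
r[9] = max(3+52, 13+45, 8+39, …, 36+3, 32+0) = 58
r[10] = max(3+58, 13+52, 8+45, …, 32+3, 59+0) = 65
r[11] = max(3+65, 13+58, 8+52, …, 59+3, 35+0) = 71
r[12] = max(3+71, 13+65, 8+58, …, 35+3, 49+0) = 78
One optimal cutting: 2 + 2 + 2 + 2 + 2 + 2 → 13 + 13 + 13 + 13 + 13 + 13 = 78.

78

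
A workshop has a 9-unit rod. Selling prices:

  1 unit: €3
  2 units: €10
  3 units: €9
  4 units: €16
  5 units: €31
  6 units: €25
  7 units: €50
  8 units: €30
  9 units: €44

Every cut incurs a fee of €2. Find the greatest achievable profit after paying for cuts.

58

Consider every possible first cut. net[k] is the best of p[i]+net[k−i] over all sellable i≤k, charging 2 whenever i<k.
net[1] = 3
net[2] = max(3+3-2, 10+0) = 10
net[3] = max(3+10-2, 10+3-2, 9+0) = 11
net[4] = max(3+11-2, 10+10-2, 9+3-2, 16+0) = 18
net[5] = max(3+18-2, 10+11-2, 9+10-2, 16+3-2, 31+0) = 31
net[6] = max(3+31-2, 10+18-2, 9+11-2, 16+10-2, 31+3-2, 25+0) = 32
net[7] = max(3+32-2, 10+31-2, 9+18-2, …, 25+3-2, 50+0) = 50
net[8] = max(3+50-2, 10+32-2, 9+31-2, …, 50+3-2, 30+0) = 51
net[9] = max(3+51-2, 10+50-2, 9+32-2, …, 30+3-2, 44+0) = 58
One optimal plan: pieces 7 + 2 (1 cut) → €60 − €2 = €58.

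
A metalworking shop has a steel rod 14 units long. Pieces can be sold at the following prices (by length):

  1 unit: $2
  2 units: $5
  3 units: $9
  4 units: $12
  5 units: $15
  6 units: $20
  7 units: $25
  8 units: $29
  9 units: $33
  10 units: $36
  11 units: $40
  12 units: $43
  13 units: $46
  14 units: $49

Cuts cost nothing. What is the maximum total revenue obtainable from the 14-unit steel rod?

50

Build r[k] bottom-up: r[k] = max over allowed piece i of (p[i] + r[k−i]).
r[1] = 2
r[2] = 5
r[3] = 9
r[4] = 12
r[5] = 15
r[6] = 20
r[7] = 25
r[8] = 29
r[9] = 33
r[10] = 36
r[11] = 40
r[12] = 43
r[13] = 46
r[14] = 50  (first piece 7, then r[7]=25)
One optimal cutting: 7 + 7 → $25 + $25 = $50.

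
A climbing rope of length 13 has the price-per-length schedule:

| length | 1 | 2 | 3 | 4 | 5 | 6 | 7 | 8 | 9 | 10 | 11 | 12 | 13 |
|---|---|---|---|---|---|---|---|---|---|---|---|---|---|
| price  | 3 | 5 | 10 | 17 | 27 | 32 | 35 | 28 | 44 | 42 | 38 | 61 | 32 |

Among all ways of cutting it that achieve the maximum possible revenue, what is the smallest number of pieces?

Let r[k] be the best obtainable value from length k. For each k, try every first piece i and keep the best of price[i] + r[k−i].
r[1] = 3
r[2] = max(3+3, 5+0) = 6
r[3] = max(3+6, 5+3, 10+0) = 10
r[4] = max(3+10, 5+6, 10+3, 17+0) = 17
r[5] = max(3+17, 5+10, 10+6, 17+3, 27+0) = 27
r[6] = max(3+27, 5+17, 10+10, 17+6, 27+3, 32+0) = 32
r[7] = max(3+32, 5+27, 10+17, …, 32+3, 35+0) = 35
r[8] = max(3+35, 5+32, 10+27, …, 35+3, 28+0) = 38
r[9] = max(3+38, 5+35, 10+32, …, 28+3, 44+0) = 44
r[10] = max(3+44, 5+38, 10+35, …, 44+3, 42+0) = 54
r[11] = max(3+54, 5+44, 10+38, …, 42+3, 38+0) = 59
r[12] = max(3+59, 5+54, 10+44, …, 38+3, 61+0) = 64
r[13] = max(3+64, 5+59, 10+54, …, 61+3, 32+0) = 67
Maximum revenue is €67.
Now minimize piece count subject to staying optimal: for each k, pieces[k] = 1 + min over i with p[i]+r[k−i]=r[k] of pieces[k−i].
pieces[10] = 2
pieces[11] = 2
pieces[12] = 2
pieces[13] = 2

2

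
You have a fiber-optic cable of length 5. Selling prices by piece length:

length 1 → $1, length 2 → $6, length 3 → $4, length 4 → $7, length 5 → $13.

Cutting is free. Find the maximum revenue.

13

Consider every possible first cut. best[k] is the best of p[i]+best[k−i] over all sellable i≤k.
best[1] = 1
best[2] = max(1+1, 6+0) = 6
best[3] = max(1+6, 6+1, 4+0) = 7
best[4] = max(1+7, 6+6, 4+1, 7+0) = 12
best[5] = max(1+12, 6+7, 4+6, 7+1, 13+0) = 13
One optimal cutting: 2 + 2 + 1 → $6 + $6 + $1 = $13.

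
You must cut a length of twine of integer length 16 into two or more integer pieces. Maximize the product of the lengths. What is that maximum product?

Define P[k] = max over 1≤i<k of i · max(k−i, P[k−i]); the inner max lets the remainder stay uncut if that's better.
Small cases: P[2]=1, P[3]=2, P[4]=4, P[5]=6, P[6]=9, P[7]=12, P[8]=18.
P[9] = 3·max(6,9) = 3·9 = 27
P[10] = 2·max(8,18) = 2·18 = 36
P[11] = 2·max(9,27) = 2·27 = 54
P[12] = 3·max(9,27) = 3·27 = 81
P[13] = 2·max(11,54) = 2·54 = 108
P[14] = 2·max(12,81) = 2·81 = 162
P[15] = 3·max(12,81) = 3·81 = 243
P[16] = 2·max(14,162) = 2·162 = 324
One optimal split: 3 + 3 + 3 + 3 + 2 + 2; product 3·3·3·3·2·2 = 324.

324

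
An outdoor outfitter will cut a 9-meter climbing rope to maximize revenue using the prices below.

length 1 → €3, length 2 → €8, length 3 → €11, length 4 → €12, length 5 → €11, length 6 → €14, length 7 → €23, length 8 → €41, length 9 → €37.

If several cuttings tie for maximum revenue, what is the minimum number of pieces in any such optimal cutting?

Consider every possible first cut. r[k] is the best of p[i]+r[k−i] over all sellable i≤k.
r[1] = 3
r[2] = max(3+3, 8+0) = 8
r[3] = max(3+8, 8+3, 11+0) = 11
r[4] = max(3+11, 8+8, 11+3, 12+0) = 16
r[5] = max(3+16, 8+11, 11+8, 12+3, 11+0) = 19
r[6] = max(3+19, 8+16, 11+11, 12+8, 11+3, 14+0) = 24
r[7] = max(3+24, 8+19, 11+16, …, 14+3, 23+0) = 27
r[8] = max(3+27, 8+24, 11+19, …, 23+3, 41+0) = 41
r[9] = max(3+41, 8+27, 11+24, …, 41+3, 37+0) = 44
Maximum revenue is €44.
Now minimize piece count subject to staying optimal: for each k, pieces[k] = 1 + min over i with p[i]+r[k−i]=r[k] of pieces[k−i].
pieces[6] = 3
pieces[7] = 3
pieces[8] = 1
pieces[9] = 2

2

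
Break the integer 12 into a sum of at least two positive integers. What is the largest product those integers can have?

81

Let P[k] be the best product for length k (with at least one cut). For each first piece i, the rest contributes max(k−i, P[k−i]).
Small cases: P[2]=1, P[3]=2, P[4]=4, P[5]=6, P[6]=9, P[7]=12.
P[8] = 2·max(6,9) = 2·9 = 18
P[9] = 3·max(6,9) = 3·9 = 27
P[10] = 2·max(8,18) = 2·18 = 36
P[11] = 2·max(9,27) = 2·27 = 54
P[12] = 3·max(9,27) = 3·27 = 81
One optimal split: 3 + 3 + 3 + 3; product 3·3·3·3 = 81.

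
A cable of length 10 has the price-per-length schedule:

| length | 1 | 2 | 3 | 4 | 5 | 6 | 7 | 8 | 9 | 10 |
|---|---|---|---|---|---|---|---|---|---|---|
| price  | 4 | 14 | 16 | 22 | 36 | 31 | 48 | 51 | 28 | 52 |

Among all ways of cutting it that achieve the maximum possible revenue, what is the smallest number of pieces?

Let r[k] be the best obtainable value from length k. For each k, try every first piece i and keep the best of price[i] + r[k−i].
r[1] = 4
r[2] = max(4+4, 14+0) = 14
r[3] = max(4+14, 14+4, 16+0) = 18
r[4] = max(4+18, 14+14, 16+4, 22+0) = 28
r[5] = max(4+28, 14+18, 16+14, 22+4, 36+0) = 36
r[6] = max(4+36, 14+28, 16+18, 22+14, 36+4, 31+0) = 42
r[7] = max(4+42, 14+36, 16+28, …, 31+4, 48+0) = 50
r[8] = max(4+50, 14+42, 16+36, …, 48+4, 51+0) = 56
r[9] = max(4+56, 14+50, 16+42, …, 51+4, 28+0) = 64
r[10] = max(4+64, 14+56, 16+50, …, 28+4, 52+0) = 72
Maximum revenue is 72.
Now minimize piece count subject to staying optimal: for each k, pieces[k] = 1 + min over i with p[i]+r[k−i]=r[k] of pieces[k−i].
pieces[7] = 2
pieces[8] = 4
pieces[9] = 3
pieces[10] = 2

2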